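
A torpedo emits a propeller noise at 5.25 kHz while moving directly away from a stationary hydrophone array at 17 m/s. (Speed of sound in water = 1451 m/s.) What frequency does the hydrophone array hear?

Only the source moves, away from the listener, so f' = f · v/(v + v_s).
f' = 5.25 × 1451/(1451 + 17) = 5.25 × 1451/1468 ≈ 5.19 kHz.

5.19 kHz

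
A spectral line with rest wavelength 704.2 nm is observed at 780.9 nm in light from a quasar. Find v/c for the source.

0.103c

λ'/λ₀ = 1.1089 > 1 (redshift), so the source is receding.
λ'/λ₀ = √((1 + β)/(1 − β)) for a receding source ⇒ β = (r² − 1)/(r² + 1) with r = λ'/λ₀.
β = (1.2297 − 1)/(1.2297 + 1) ≈ 0.103.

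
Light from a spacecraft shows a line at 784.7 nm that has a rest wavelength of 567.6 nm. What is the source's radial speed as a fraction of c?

0.313c

λ'/λ₀ = 1.3825 > 1 (redshift), so the source is receding.
λ'/λ₀ = √((1 + β)/(1 − β)) for a receding source ⇒ β = (r² − 1)/(r² + 1) with r = λ'/λ₀.
β = (1.9113 − 1)/(1.9113 + 1) ≈ 0.313.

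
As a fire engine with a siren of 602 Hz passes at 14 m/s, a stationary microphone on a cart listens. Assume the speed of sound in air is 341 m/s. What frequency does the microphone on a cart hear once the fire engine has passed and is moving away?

Receding: f₂ = f · v/(v + v_s) = 602 × 341/355 ≈ 578 Hz.

578 Hz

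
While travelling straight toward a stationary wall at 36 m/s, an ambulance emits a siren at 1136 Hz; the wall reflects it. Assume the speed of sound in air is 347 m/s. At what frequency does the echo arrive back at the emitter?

1399 Hz

The wall receives the sound from a moving source: f₁ = f₀ · v/(v − v_e) = 1136 × 347/311 ≈ 1267 Hz.
On the return leg the ambulance is a moving observer: f₂ = f₁ · (v + v_e)/v = 1267 × 383/347 ≈ 1399 Hz.
Equivalently f₂ = f₀ · (v + v_e)/(v − v_e).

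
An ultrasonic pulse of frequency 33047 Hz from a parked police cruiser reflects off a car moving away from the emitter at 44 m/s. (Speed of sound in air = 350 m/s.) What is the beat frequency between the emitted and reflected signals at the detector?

The car first receives the wave as a moving observer: f₁ = f₀ · (v − u)/v = 33047 × (350 − 44)/350 ≈ 28893 Hz.
On reflection it acts as a source moving away from the stationary detector: f₂ = f₁ · v/(v + u) = 28893 × 350/394 ≈ 25666 Hz.
Beat frequency: |f₂ − f₀| = 2u·f₀/(v + u) = 2 × 44 × 33047/394 ≈ 7381 Hz.

7381 Hz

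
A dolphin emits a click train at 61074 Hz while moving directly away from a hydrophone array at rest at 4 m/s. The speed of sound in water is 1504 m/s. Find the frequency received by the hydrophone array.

Only the source moves, away from the listener, so f' = f · v/(v + v_s).
f' = 61074 × 1504/(1504 + 4) = 61074 × 1504/1508 ≈ 60912 Hz.

60912 Hz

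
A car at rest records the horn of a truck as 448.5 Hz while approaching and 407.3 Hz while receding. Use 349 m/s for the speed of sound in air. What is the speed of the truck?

16.8 m/s

f₁/f₂ = (v + v_s)/(v − v_s), so v_s = v · (f₁ − f₂)/(f₁ + f₂).
v_s = 349 × (448.5 − 407.3)/(448.5 + 407.3) = 349 × 41.2/855.8 ≈ 16.8 m/s.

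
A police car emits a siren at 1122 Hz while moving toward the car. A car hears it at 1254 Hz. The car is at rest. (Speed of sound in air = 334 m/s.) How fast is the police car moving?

f' = f · v/(v − v_s) ⇒ v_s = v · |1 − f/f'|.
v_s = 334 × |1 − 1122/1254| = 334 × 0.1053 ≈ 35 m/s.

35 m/s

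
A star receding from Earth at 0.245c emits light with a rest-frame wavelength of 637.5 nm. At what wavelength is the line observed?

Relativistic Doppler for wavelength: λ' = λ₀ · √((1 + β)/(1 − β)).
λ' = 637.5 × √(1.2450/0.7550) = 637.5 × 1.28414 ≈ 818.6 nm.

818.6 nm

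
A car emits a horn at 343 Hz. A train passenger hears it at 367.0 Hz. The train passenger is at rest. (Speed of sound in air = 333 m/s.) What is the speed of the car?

21.8 m/s

f' > f, so the car is approaching.
f' = f · v/(v − v_s) ⇒ v_s = v · |1 − f/f'|.
v_s = 333 × |1 − 343/367.0| = 333 × 0.0654 ≈ 21.8 m/s.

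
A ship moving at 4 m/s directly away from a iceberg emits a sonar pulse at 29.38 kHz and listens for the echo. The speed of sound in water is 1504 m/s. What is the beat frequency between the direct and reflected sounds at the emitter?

156 Hz

The iceberg receives the sound from a moving source: f₁ = f₀ · v/(v + v_e) = 29.38 × 1504/1508 ≈ 29.3021 kHz.
On the return leg the ship is a moving observer: f₂ = f₁ · (v − v_e)/v = 29.3021 × 1500/1504 ≈ 29.2241 kHz.
Beat against the emitted tone (with f₀ = 29380 Hz): |f₂ − f₀| = 2v_e·f₀/(v + v_e) = 2 × 4 × 29380/1508 ≈ 156 Hz.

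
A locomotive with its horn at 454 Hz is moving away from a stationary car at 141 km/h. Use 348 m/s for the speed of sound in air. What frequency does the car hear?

141 km/h = 39.17 m/s.
Only the source moves, away from the listener, so f' = f · v/(v + v_s).
f' = 454 × 348/(348 + 39.17) = 454 × 348/387.2 ≈ 408 Hz.

408 Hz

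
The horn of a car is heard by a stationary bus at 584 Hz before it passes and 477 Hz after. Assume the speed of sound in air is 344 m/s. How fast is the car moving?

35 m/s

f₁/f₂ = (v + v_s)/(v − v_s), so v_s = v · (f₁ − f₂)/(f₁ + f₂).
v_s = 344 × (584 − 477)/(584 + 477) = 344 × 107/1061 ≈ 35 m/s.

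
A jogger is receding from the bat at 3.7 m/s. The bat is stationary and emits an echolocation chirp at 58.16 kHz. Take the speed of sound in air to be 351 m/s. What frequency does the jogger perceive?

Moving observer, stationary source: f' = f · (v − v_o)/v.
f' = 58.16 × (351 − 3.7)/351 = 58.16 × 347.3/351 ≈ 57.5 kHz.

57.5 kHz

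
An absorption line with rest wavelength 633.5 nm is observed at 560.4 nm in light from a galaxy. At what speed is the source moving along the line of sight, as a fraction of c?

λ'/λ₀ = 0.8846 < 1 (blueshift), so the source is approaching.
λ'/λ₀ = √((1 − β)/(1 + β)) for an approaching source ⇒ β = (1 − r²)/(1 + r²) with r = λ'/λ₀.
β = (1 − 0.7825)/(1 + 0.7825) ≈ 0.122.

0.122c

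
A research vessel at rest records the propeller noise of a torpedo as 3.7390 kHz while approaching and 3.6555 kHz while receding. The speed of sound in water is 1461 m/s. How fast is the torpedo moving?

f₁/f₂ = (v + v_s)/(v − v_s), so v_s = v · (f₁ − f₂)/(f₁ + f₂).
v_s = 1461 × (3.7390 − 3.6555)/(3.7390 + 3.6555) = 1461 × 0.0835/7.3945 ≈ 16.5 m/s.

16.5 m/s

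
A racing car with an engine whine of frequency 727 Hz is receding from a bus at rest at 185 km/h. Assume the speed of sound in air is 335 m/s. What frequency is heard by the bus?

185 km/h = 51.39 m/s.
Moving source, stationary observer: f' = f · v/(v + v_s) since the source is receding.
f' = 727 × 335/(335 + 51.39) = 727 × 335/386.4 ≈ 630 Hz.

630 Hz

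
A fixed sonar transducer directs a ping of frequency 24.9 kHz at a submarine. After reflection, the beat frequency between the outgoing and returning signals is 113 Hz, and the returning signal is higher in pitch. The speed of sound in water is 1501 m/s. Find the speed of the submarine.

3.4 m/s

Double Doppler shift off a moving reflector: f₂ = f₀ · (v + u)/(v − u) (u > 0 toward emitter).
Returning signal is higher, so f₂ = f₀ + Δf = 24900 + 113 = 25013 Hz.
Rearranging, u = v · (f₂ − f₀)/(f₂ + f₀) = 1501 × 113/49913 ≈ 3.4 m/s.
So the submarine is moving at 3.4 m/s toward the emitter.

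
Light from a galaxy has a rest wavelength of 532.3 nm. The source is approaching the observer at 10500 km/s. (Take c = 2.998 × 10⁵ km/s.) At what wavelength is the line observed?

β = v/c = 10500/299800 = 0.0350.
Relativistic Doppler for wavelength: λ' = λ₀ · √((1 − β)/(1 + β)).
λ' = 532.3 × √(0.9650/1.0350) = 532.3 × 0.96557 ≈ 514.0 nm.

514.0 nm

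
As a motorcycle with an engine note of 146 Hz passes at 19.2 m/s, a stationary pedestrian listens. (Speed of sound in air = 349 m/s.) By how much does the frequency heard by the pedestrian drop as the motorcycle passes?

16.1 Hz

Approaching: f₁ = f · v/(v − v_s) = 146 × 349/329.8 ≈ 154.5 Hz.
Receding: f₂ = f · v/(v + v_s) = 146 × 349/368.2 ≈ 138.4 Hz.
Drop: f₁ − f₂ = 2f·v·v_s/(v² − v_s²) = 2 × 146 × 349 × 19.2/(349² − 19.2²) ≈ 16.1 Hz.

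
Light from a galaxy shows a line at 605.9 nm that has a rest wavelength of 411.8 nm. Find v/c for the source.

λ'/λ₀ = 1.4713 > 1 (redshift), so the source is receding.
λ'/λ₀ = √((1 + β)/(1 − β)) for a receding source ⇒ β = (r² − 1)/(r² + 1) with r = λ'/λ₀.
β = (2.1649 − 1)/(2.1649 + 1) ≈ 0.368.

0.368c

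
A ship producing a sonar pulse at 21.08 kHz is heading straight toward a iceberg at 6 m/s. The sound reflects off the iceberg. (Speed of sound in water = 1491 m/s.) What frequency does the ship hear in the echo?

The iceberg receives the sound from a moving source: f₁ = f₀ · v/(v − v_e) = 21.08 × 1491/1485 ≈ 21.2 kHz.
On the return leg the ship is a moving observer: f₂ = f₁ · (v + v_e)/v = 21.2 × 1497/1491 ≈ 21.3 kHz.
Equivalently f₂ = f₀ · (v + v_e)/(v − v_e).

21.3 kHz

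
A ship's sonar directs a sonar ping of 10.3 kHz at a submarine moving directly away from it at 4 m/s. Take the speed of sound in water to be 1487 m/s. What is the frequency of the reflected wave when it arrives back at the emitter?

10.24 kHz

The submarine first receives the wave as a moving observer: f₁ = f₀ · (v − u)/v = 10.3 × (1487 − 4)/1487 ≈ 10.27 kHz.
The reflection then acts as a moving source: f₂ = f₁ · v/(v + u) ≈ 10.24 kHz.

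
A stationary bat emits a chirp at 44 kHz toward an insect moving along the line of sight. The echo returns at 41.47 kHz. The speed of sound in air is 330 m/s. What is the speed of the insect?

Double Doppler shift off a moving reflector: f₂ = f₀ · (v + u)/(v − u) (u > 0 toward emitter).
Rearranging, u = v · (f₂ − f₀)/(f₂ + f₀) = 330 × -2.53/85.47 ≈ -9.8 m/s.
So the insect is moving at 9.8 m/s away from the emitter.

9.8 m/s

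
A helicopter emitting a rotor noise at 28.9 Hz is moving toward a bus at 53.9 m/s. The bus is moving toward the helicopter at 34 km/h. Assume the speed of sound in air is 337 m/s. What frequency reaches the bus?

35.4 Hz

34 km/h = 9.444 m/s.
General Doppler shift: f' = f · (v + v_o)/(v − v_s).
f' = 28.9 × (337 + 9.444)/(337 − 53.9) = 28.9 × 346.44/283.1 ≈ 35.4 Hz.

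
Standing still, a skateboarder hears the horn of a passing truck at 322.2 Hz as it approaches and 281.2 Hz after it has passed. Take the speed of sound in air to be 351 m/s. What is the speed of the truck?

23.8 m/s

f₁/f₂ = (v + v_s)/(v − v_s), so v_s = v · (f₁ − f₂)/(f₁ + f₂).
v_s = 351 × (322.2 − 281.2)/(322.2 + 281.2) = 351 × 41.0/603.4 ≈ 23.8 m/s.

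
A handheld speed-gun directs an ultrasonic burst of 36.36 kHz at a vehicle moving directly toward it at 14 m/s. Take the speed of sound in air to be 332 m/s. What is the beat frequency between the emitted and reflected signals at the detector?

3202 Hz

The vehicle first receives the wave as a moving observer: f₁ = f₀ · (v + u)/v = 36.36 × (332 + 14)/332 ≈ 37.89 kHz.
On reflection it acts as a source moving toward the stationary detector: f₂ = f₁ · v/(v − u) = 37.89 × 332/318 ≈ 39.56 kHz.
Beat frequency (with f₀ = 36360 Hz): |f₂ − f₀| = 2u·f₀/(v − u) = 2 × 14 × 36360/318 ≈ 3202 Hz.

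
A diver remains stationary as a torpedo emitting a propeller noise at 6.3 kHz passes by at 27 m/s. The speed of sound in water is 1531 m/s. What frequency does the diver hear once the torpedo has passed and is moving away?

6.19 kHz

Receding: f₂ = f · v/(v + v_s) = 6.3 × 1531/1558 ≈ 6.19 kHz.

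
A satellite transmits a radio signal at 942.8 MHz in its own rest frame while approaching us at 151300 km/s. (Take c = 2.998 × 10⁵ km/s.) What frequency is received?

β = v/c = 151300/299800 = 0.5047.
Relativistic Doppler for frequency: f' = f₀ · √((1 + β)/(1 − β)).
f' = 942.8 × √(1.5047/0.4953) = 942.8 × 1.74290 ≈ 1643.2 MHz.

1643.2 MHz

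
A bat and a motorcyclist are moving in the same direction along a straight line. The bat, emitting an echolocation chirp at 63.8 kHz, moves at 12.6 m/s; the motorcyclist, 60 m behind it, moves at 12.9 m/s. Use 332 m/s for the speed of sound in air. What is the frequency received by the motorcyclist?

63.9 kHz

The motorcyclist is behind, so the bat is moving away from it while the motorcyclist is moving toward the bat.
With source receding and observer approaching, f' = f · (v + v_o)/(v + v_s).
f' = 63.8 × (332 + 12.9)/(332 + 12.6) = 63.8 × 344.9/344.6 ≈ 63.9 kHz.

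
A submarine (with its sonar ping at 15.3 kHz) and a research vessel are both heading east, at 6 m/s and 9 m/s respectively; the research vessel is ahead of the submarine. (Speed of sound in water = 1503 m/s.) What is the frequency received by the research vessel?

15.27 kHz

The research vessel is ahead, so the submarine is moving toward it while the research vessel is moving away from the submarine.
General Doppler shift: f' = f · (v − v_o)/(v − v_s).
f' = 15.3 × (1503 − 9)/(1503 − 6) = 15.3 × 1494/1497 ≈ 15.27 kHz.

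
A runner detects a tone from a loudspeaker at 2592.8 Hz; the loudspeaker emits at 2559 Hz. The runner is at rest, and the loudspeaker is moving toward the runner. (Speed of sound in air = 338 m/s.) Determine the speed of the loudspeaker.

f' = f · v/(v − v_s) ⇒ v_s = v · |1 − f/f'|.
v_s = 338 × |1 − 2559/2592.8| = 338 × 0.01304 ≈ 4.4 m/s.

4.4 m/s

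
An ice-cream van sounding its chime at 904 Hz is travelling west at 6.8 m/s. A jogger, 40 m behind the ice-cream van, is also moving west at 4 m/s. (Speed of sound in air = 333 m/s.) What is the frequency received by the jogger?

897 Hz

The jogger is behind, so the ice-cream van is moving away from it while the jogger is moving toward the ice-cream van.
With source receding and observer approaching, f' = f · (v + v_o)/(v + v_s).
f' = 904 × (333 + 4)/(333 + 6.8) = 904 × 337/339.8 ≈ 897 Hz.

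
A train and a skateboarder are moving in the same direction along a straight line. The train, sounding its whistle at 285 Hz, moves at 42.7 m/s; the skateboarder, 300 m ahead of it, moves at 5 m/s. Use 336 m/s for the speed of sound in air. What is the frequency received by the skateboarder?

322 Hz

The skateboarder is ahead, so the train is moving toward it while the skateboarder is moving away from the train.
Both move, so f' = f · (v − v_o)/(v − v_s).
f' = 285 × (336 − 5)/(336 − 42.7) = 285 × 331/293.3 ≈ 322 Hz.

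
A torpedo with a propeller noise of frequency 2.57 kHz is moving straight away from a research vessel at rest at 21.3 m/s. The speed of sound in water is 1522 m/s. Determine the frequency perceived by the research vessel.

With the source moving away from a stationary observer, f' = f · v/(v + v_s).
f' = 2.57 × 1522/(1522 + 21.3) = 2.57 × 1522/1543 ≈ 2.53 kHz.

2.53 kHz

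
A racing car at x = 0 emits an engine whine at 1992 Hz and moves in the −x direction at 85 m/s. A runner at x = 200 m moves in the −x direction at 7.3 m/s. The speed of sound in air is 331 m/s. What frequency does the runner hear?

The observer lies on the +x side, so the source is heading away from the observer and the observer is heading toward the source.
Both move, so f' = f · (v + v_o)/(v + v_s).
f' = 1992 × (331 + 7.3)/(331 + 85) = 1992 × 338.3/416 ≈ 1620 Hz.

1620 Hz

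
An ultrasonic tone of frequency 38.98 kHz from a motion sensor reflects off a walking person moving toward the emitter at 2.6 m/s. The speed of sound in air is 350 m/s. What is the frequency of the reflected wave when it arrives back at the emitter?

39.6 kHz

At the walking person (a moving observer), f₁ = f₀ · (v + u)/v = 38.98 × 352.6/350 ≈ 39.3 kHz.
The reflection then acts as a moving source: f₂ = f₁ · v/(v − u) ≈ 39.6 kHz.
Equivalently f₂ = f₀ · (v + u)/(v − u).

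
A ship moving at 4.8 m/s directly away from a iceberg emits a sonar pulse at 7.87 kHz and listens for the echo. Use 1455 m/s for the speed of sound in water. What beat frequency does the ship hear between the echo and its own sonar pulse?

The iceberg receives the sound from a moving source: f₁ = f₀ · v/(v + v_e) = 7.87 × 1455/1459.8 ≈ 7.8441 kHz.
On the return leg the ship is a moving observer: f₂ = f₁ · (v − v_e)/v = 7.8441 × 1450.2/1455 ≈ 7.8182 kHz.
Equivalently f₂ = f₀ · (v − v_e)/(v + v_e).
Beat against the emitted tone (with f₀ = 7870 Hz): |f₂ − f₀| = 2v_e·f₀/(v + v_e) = 2 × 4.8 × 7870/1459.8 ≈ 51.8 Hz.

51.8 Hz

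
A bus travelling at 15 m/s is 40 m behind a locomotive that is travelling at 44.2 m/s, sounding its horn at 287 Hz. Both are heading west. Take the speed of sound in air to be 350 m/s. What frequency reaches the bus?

266 Hz

The bus is behind, so the locomotive is moving away from it while the bus is moving toward the locomotive.
General Doppler shift: f' = f · (v + v_o)/(v + v_s).
f' = 287 × (350 + 15)/(350 + 44.2) = 287 × 365/394.2 ≈ 266 Hz.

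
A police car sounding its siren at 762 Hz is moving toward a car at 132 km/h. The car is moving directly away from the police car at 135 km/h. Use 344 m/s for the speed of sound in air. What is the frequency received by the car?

132 km/h = 36.67 m/s; 135 km/h = 37.5 m/s.
Both move, so f' = f · (v − v_o)/(v − v_s).
f' = 762 × (344 − 37.5)/(344 − 36.67) = 762 × 306.5/307.33 ≈ 760 Hz.

760 Hz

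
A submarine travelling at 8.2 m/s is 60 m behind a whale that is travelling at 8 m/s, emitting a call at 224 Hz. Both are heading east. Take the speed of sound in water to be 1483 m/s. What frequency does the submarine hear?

224 Hz

The submarine is behind, so the whale is moving away from it while the submarine is moving toward the whale.
Both move, so f' = f · (v + v_o)/(v + v_s).
f' = 224 × (1483 + 8.2)/(1483 + 8) = 224 × 1491.2/1491 ≈ 224 Hz.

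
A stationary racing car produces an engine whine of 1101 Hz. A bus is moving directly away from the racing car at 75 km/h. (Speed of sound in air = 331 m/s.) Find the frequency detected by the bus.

1032 Hz

75 km/h = 20.83 m/s.
Moving observer, stationary source: f' = f · (v − v_o)/v.
f' = 1101 × (331 − 20.83)/331 = 1101 × 310.17/331 ≈ 1032 Hz.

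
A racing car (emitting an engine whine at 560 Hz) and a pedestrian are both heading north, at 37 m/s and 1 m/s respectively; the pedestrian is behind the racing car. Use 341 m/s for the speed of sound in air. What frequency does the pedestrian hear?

The pedestrian is behind, so the racing car is moving away from it while the pedestrian is moving toward the racing car.
Both move, so f' = f · (v + v_o)/(v + v_s).
f' = 560 × (341 + 1)/(341 + 37) = 560 × 342/378 ≈ 507 Hz.

507 Hz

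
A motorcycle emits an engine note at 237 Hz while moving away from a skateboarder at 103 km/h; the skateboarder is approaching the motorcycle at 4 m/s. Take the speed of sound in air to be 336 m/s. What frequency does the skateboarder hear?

221 Hz

103 km/h = 28.61 m/s.
General Doppler shift: f' = f · (v + v_o)/(v + v_s).
f' = 237 × (336 + 4)/(336 + 28.61) = 237 × 340/364.61 ≈ 221 Hz.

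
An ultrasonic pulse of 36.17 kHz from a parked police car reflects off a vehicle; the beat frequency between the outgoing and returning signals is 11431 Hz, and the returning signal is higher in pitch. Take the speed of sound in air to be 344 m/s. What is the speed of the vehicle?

47 m/s

Double Doppler shift off a moving reflector: f₂ = f₀ · (v + u)/(v − u) (u > 0 toward emitter).
Returning signal is higher, so f₂ = f₀ + Δf = 36170 + 11431 = 47601 Hz.
Rearranging, u = v · (f₂ − f₀)/(f₂ + f₀) = 344 × 11431/83771 ≈ 47 m/s.
So the vehicle is moving at 47 m/s toward the emitter.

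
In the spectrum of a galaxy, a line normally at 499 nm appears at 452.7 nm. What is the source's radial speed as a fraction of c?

0.097

λ'/λ₀ = 0.9072 < 1 (blueshift), so the source is approaching.
λ'/λ₀ = √((1 − β)/(1 + β)) for an approaching source ⇒ β = (1 − r²)/(1 + r²) with r = λ'/λ₀.
β = (1 − 0.8230)/(1 + 0.8230) ≈ 0.097.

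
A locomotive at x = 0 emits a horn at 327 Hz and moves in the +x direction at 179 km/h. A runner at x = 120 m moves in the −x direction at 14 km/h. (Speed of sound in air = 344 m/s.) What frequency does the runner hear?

179 km/h = 49.72 m/s; 14 km/h = 3.889 m/s.
The observer lies on the +x side, so the source is heading toward the observer and the observer is heading toward the source.
General Doppler shift: f' = f · (v + v_o)/(v − v_s).
f' = 327 × (344 + 3.889)/(344 − 49.72) = 327 × 347.89/294.28 ≈ 387 Hz.

387 Hz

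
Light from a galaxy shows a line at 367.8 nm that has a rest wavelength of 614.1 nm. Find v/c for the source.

λ'/λ₀ = 0.5989 < 1 (blueshift), so the source is approaching.
λ'/λ₀ = √((1 − β)/(1 + β)) for an approaching source ⇒ β = (1 − r²)/(1 + r²) with r = λ'/λ₀.
β = (1 − 0.3587)/(1 + 0.3587) ≈ 0.472.

0.472c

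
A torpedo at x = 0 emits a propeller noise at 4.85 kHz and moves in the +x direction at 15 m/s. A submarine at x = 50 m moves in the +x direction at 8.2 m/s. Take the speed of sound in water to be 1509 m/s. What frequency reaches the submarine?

The observer lies on the +x side, so the source is heading toward the observer and the observer is heading away from the source.
General Doppler shift: f' = f · (v − v_o)/(v − v_s).
f' = 4.85 × (1509 − 8.2)/(1509 − 15) = 4.85 × 1500.8/1494 ≈ 4.87 kHz.

4.87 kHz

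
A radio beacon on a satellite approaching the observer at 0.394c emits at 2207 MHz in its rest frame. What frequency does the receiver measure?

3347.3 MHz

Relativistic Doppler for frequency: f' = f₀ · √((1 + β)/(1 − β)).
f' = 2207 × √(1.3940/0.6060) = 2207 × 1.51668 ≈ 3347.3 MHz.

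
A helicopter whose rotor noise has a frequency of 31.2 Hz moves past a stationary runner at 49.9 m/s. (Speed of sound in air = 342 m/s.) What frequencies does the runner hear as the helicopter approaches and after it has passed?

Approaching: f₁ = f · v/(v − v_s) = 31.2 × 342/292.1 ≈ 36.5 Hz.
Receding: f₂ = f · v/(v + v_s) = 31.2 × 342/391.9 ≈ 27.2 Hz.

36.5 Hz approaching; 27.2 Hz receding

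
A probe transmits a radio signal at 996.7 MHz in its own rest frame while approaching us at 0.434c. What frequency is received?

Relativistic Doppler for frequency: f' = f₀ · √((1 + β)/(1 − β)).
f' = 996.7 × √(1.4340/0.5660) = 996.7 × 1.59172 ≈ 1586.5 MHz.

1586.5 MHz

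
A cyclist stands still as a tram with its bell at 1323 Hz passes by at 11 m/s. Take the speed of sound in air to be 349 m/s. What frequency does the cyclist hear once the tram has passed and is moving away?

1283 Hz

Receding: f₂ = f · v/(v + v_s) = 1323 × 349/360 ≈ 1283 Hz.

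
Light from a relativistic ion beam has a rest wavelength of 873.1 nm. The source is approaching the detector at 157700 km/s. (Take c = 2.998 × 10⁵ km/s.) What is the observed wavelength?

486.6 nm

β = v/c = 157700/299800 = 0.5260.
Relativistic Doppler for wavelength: λ' = λ₀ · √((1 − β)/(1 + β)).
λ' = 873.1 × √(0.4740/1.5260) = 873.1 × 0.55732 ≈ 486.6 nm.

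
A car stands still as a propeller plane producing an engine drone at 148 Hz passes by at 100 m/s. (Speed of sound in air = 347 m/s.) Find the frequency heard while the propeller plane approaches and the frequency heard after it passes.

Approaching: f₁ = f · v/(v − v_s) = 148 × 347/247 ≈ 208 Hz.
Receding: f₂ = f · v/(v + v_s) = 148 × 347/447 ≈ 115 Hz.

208 Hz approaching; 115 Hz receding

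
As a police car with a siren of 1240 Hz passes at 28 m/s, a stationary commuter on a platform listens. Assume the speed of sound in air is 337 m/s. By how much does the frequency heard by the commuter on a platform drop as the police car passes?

207 Hz

Approaching: f₁ = f · v/(v − v_s) = 1240 × 337/309 ≈ 1352 Hz.
Receding: f₂ = f · v/(v + v_s) = 1240 × 337/365 ≈ 1145 Hz.
Drop: f₁ − f₂ = 2f·v·v_s/(v² − v_s²) = 2 × 1240 × 337 × 28/(337² − 28²) ≈ 207 Hz.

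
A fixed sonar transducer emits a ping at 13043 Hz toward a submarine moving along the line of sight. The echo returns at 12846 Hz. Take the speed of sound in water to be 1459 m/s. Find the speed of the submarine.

Double Doppler shift off a moving reflector: f₂ = f₀ · (v + u)/(v − u) (u > 0 toward emitter).
Rearranging, u = v · (f₂ − f₀)/(f₂ + f₀) = 1459 × -197/25889 ≈ -11.1 m/s.
So the submarine is moving at 11.1 m/s away from the emitter.

11.1 m/s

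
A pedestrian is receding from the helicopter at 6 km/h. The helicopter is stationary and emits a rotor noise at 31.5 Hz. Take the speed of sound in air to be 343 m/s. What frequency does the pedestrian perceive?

31.3 Hz

6 km/h = 1.667 m/s.
Only the observer moves, away from the source, so f' = f · (v − v_o)/v.
f' = 31.5 × (343 − 1.667)/343 = 31.5 × 341.33/343 ≈ 31.3 Hz.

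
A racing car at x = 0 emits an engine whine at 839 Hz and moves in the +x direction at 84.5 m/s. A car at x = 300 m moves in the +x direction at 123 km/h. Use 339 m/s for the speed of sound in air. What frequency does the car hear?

123 km/h = 34.17 m/s.
The observer lies on the +x side, so the source is heading toward the observer and the observer is heading away from the source.
With source approaching and observer receding, f' = f · (v − v_o)/(v − v_s).
f' = 839 × (339 − 34.17)/(339 − 84.5) = 839 × 304.83/254.5 ≈ 1005 Hz.

1005 Hz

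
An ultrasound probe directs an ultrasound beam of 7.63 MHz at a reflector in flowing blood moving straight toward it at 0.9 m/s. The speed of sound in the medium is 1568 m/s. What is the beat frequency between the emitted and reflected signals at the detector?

The reflector in flowing blood first receives the wave as a moving observer: f₁ = f₀ · (v + u)/v = 7.63 × (1568 + 0.9)/1568 ≈ 7.63438 MHz.
On reflection it acts as a source moving toward the stationary detector: f₂ = f₁ · v/(v − u) = 7.63438 × 1568/1567.1 ≈ 7.63876 MHz.
Beat frequency (with f₀ = 7630000 Hz): |f₂ − f₀| = 2u·f₀/(v − u) = 2 × 0.9 × 7630000/1567.1 ≈ 8764 Hz.

8764 Hz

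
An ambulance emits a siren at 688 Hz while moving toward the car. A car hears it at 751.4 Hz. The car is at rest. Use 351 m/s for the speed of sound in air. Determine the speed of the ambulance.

f' = f · v/(v − v_s) ⇒ v_s = v · |1 − f/f'|.
v_s = 351 × |1 − 688/751.4| = 351 × 0.08438 ≈ 30 m/s.

30 m/s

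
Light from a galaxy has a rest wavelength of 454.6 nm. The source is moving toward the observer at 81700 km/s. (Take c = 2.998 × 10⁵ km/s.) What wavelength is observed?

343.7 nm

β = v/c = 81700/299800 = 0.2725.
Relativistic Doppler for wavelength: λ' = λ₀ · √((1 − β)/(1 + β)).
λ' = 454.6 × √(0.7275/1.2725) = 454.6 × 0.75610 ≈ 343.7 nm.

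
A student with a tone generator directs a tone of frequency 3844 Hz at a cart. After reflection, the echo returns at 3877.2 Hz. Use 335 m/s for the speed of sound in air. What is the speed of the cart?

Double Doppler shift off a moving reflector: f₂ = f₀ · (v + u)/(v − u) (u > 0 toward emitter).
Rearranging, u = v · (f₂ − f₀)/(f₂ + f₀) = 335 × 33.2/7721.2 ≈ 1.44 m/s.
So the cart is moving at 1.44 m/s toward the emitter.

1.44 m/s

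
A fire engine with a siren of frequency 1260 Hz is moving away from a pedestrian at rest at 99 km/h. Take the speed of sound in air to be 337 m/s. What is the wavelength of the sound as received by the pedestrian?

99 km/h = 27.5 m/s.
With the source moving away from a stationary observer, f' = f · v/(v + v_s).
f' = 1260 × 337/(337 + 27.5) ≈ 1165 Hz.
λ' = v/f' = 337/1164.94 ≈ 28.9 cm.

28.9 cm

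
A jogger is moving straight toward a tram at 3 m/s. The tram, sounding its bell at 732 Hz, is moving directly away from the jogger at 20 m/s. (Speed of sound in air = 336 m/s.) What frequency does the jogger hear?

697 Hz

Both move, so f' = f · (v + v_o)/(v + v_s).
f' = 732 × (336 + 3)/(336 + 20) = 732 × 339/356 ≈ 697 Hz.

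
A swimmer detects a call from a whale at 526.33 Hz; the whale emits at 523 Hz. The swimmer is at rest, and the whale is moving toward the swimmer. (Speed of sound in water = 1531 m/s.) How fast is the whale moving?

f' = f · v/(v − v_s) ⇒ v_s = v · |1 − f/f'|.
v_s = 1531 × |1 − 523/526.33| = 1531 × 0.006327 ≈ 9.7 m/s.

9.7 m/s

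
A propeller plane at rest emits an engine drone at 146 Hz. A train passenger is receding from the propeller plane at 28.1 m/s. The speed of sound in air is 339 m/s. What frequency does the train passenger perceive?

Only the observer moves, away from the source, so f' = f · (v − v_o)/v.
f' = 146 × (339 − 28.1)/339 = 146 × 310.9/339 ≈ 134 Hz.

134 Hz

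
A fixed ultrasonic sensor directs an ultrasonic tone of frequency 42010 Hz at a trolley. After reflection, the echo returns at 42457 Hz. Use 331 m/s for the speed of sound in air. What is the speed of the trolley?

Double Doppler shift off a moving reflector: f₂ = f₀ · (v + u)/(v − u) (u > 0 toward emitter).
Rearranging, u = v · (f₂ − f₀)/(f₂ + f₀) = 331 × 447/84467 ≈ 1.75 m/s.
So the trolley is moving at 1.75 m/s toward the emitter.

1.75 m/s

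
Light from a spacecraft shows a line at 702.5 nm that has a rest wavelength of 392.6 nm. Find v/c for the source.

0.524

λ'/λ₀ = 1.7894 > 1 (redshift), so the source is receding.
λ'/λ₀ = √((1 + β)/(1 − β)) for a receding source ⇒ β = (r² − 1)/(r² + 1) with r = λ'/λ₀.
β = (3.2018 − 1)/(3.2018 + 1) ≈ 0.524.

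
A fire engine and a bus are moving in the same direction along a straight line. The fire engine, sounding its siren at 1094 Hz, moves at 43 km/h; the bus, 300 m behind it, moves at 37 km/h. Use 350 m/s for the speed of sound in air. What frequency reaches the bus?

1089 Hz

43 km/h = 11.94 m/s; 37 km/h = 10.28 m/s.
The bus is behind, so the fire engine is moving away from it while the bus is moving toward the fire engine.
Both move, so f' = f · (v + v_o)/(v + v_s).
f' = 1094 × (350 + 10.28)/(350 + 11.94) = 1094 × 360.28/361.94 ≈ 1089 Hz.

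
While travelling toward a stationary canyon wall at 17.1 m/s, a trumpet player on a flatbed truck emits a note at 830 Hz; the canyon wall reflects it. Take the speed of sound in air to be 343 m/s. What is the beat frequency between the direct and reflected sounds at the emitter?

The canyon wall receives the sound from a moving source: f₁ = f₀ · v/(v − v_e) = 830 × 343/325.9 ≈ 873.6 Hz.
On the return leg the trumpet player on a flatbed truck is a moving observer: f₂ = f₁ · (v + v_e)/v = 873.6 × 360.1/343 ≈ 917.1 Hz.
Equivalently f₂ = f₀ · (v + v_e)/(v − v_e).
Beat against the emitted tone: |f₂ − f₀| = 2v_e·f₀/(v − v_e) = 2 × 17.1 × 830/325.9 ≈ 87 Hz.

87 Hz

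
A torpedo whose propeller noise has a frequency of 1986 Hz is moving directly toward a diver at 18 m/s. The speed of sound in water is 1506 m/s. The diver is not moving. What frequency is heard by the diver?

2010 Hz

Moving source, stationary observer: f' = f · v/(v − v_s) since the source is approaching.
f' = 1986 × 1506/(1506 − 18) = 1986 × 1506/1488 ≈ 2010 Hz.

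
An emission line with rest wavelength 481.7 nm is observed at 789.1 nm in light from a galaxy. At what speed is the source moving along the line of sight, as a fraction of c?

0.457

λ'/λ₀ = 1.6382 > 1 (redshift), so the source is receding.
λ'/λ₀ = √((1 + β)/(1 − β)) for a receding source ⇒ β = (r² − 1)/(r² + 1) with r = λ'/λ₀.
β = (2.6836 − 1)/(2.6836 + 1) ≈ 0.457.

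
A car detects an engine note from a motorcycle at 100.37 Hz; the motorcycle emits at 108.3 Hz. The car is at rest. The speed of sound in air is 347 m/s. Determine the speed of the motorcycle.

27 m/s

f' < f, so the motorcycle is receding.
f' = f · v/(v + v_s) ⇒ v_s = v · |1 − f/f'|.
v_s = 347 × |1 − 108.3/100.37| = 347 × 0.07901 ≈ 27 m/s.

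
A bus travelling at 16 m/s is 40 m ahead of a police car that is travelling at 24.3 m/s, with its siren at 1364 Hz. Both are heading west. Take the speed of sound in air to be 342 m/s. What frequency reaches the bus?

1400 Hz

The bus is ahead, so the police car is moving toward it while the bus is moving away from the police car.
Both move, so f' = f · (v − v_o)/(v − v_s).
f' = 1364 × (342 − 16)/(342 − 24.3) = 1364 × 326/317.7 ≈ 1400 Hz.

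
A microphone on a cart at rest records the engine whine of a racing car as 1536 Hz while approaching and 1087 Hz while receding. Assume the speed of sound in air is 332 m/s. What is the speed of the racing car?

f₁/f₂ = (v + v_s)/(v − v_s), so v_s = v · (f₁ − f₂)/(f₁ + f₂).
v_s = 332 × (1536 − 1087)/(1536 + 1087) = 332 × 449/2623 ≈ 57 m/s.

57 m/s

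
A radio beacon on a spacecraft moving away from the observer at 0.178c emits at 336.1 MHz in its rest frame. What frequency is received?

Relativistic Doppler for frequency: f' = f₀ · √((1 − β)/(1 + β)).
f' = 336.1 × √(0.8220/1.1780) = 336.1 × 0.83534 ≈ 280.8 MHz.

280.8 MHz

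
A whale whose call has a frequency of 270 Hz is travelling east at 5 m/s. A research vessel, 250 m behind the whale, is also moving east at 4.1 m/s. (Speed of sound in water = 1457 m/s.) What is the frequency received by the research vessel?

The research vessel is behind, so the whale is moving away from it while the research vessel is moving toward the whale.
With source receding and observer approaching, f' = f · (v + v_o)/(v + v_s).
f' = 270 × (1457 + 4.1)/(1457 + 5) = 270 × 1461.1/1462 ≈ 270 Hz.

270 Hz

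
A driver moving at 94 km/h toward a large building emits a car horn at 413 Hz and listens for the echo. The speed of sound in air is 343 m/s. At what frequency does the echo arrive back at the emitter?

94 km/h = 26.11 m/s.
The large building receives the sound from a moving source: f₁ = f₀ · v/(v − v_e) = 413 × 343/316.89 ≈ 447 Hz.
On the return leg the driver is a moving observer: f₂ = f₁ · (v + v_e)/v = 447 × 369.11/343 ≈ 481 Hz.
Equivalently f₂ = f₀ · (v + v_e)/(v − v_e).

481 Hz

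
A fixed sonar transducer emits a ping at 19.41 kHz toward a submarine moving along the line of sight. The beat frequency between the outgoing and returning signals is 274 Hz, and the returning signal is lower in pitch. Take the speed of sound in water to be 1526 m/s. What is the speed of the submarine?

Double Doppler shift off a moving reflector: f₂ = f₀ · (v + u)/(v − u) (u > 0 toward emitter).
Returning signal is lower, so f₂ = f₀ − Δf = 19410 − 274 = 19136 Hz.
Rearranging, u = v · (f₂ − f₀)/(f₂ + f₀) = 1526 × -274/38546 ≈ -10.8 m/s.
So the submarine is moving at 10.8 m/s away from the emitter.

10.8 m/s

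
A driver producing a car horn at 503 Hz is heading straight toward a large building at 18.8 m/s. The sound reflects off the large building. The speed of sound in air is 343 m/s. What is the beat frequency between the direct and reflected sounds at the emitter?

58.3 Hz

The large building receives the sound from a moving source: f₁ = f₀ · v/(v − v_e) = 503 × 343/324.2 ≈ 532.2 Hz.
On the return leg the driver is a moving observer: f₂ = f₁ · (v + v_e)/v = 532.2 × 361.8/343 ≈ 561.3 Hz.
Beat against the emitted tone: |f₂ − f₀| = 2v_e·f₀/(v − v_e) = 2 × 18.8 × 503/324.2 ≈ 58.3 Hz.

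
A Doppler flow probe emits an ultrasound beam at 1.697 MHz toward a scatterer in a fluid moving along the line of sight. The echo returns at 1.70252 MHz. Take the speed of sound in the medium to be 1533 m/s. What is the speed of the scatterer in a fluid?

Double Doppler shift off a moving reflector: f₂ = f₀ · (v + u)/(v − u) (u > 0 toward emitter).
Rearranging, u = v · (f₂ − f₀)/(f₂ + f₀) = 1533 × 0.00552/3.39952 ≈ 2.49 m/s.
So the scatterer in a fluid is moving at 2.49 m/s toward the emitter.

2.49 m/s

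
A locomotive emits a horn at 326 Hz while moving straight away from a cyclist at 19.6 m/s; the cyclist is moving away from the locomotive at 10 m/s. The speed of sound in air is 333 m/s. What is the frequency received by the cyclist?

299 Hz

General Doppler shift: f' = f · (v − v_o)/(v + v_s).
f' = 326 × (333 − 10)/(333 + 19.6) = 326 × 323/352.6 ≈ 299 Hz.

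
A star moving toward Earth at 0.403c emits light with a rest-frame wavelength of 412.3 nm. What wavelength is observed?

Relativistic Doppler for wavelength: λ' = λ₀ · √((1 − β)/(1 + β)).
λ' = 412.3 × √(0.5970/1.4030) = 412.3 × 0.65232 ≈ 269.0 nm.

269.0 nm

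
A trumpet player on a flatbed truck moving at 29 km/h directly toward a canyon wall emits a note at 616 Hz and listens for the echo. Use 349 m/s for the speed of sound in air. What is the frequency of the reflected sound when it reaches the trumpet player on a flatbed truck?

29 km/h = 8.056 m/s.
The canyon wall receives the sound from a moving source: f₁ = f₀ · v/(v − v_e) = 616 × 349/340.94 ≈ 631 Hz.
On the return leg the trumpet player on a flatbed truck is a moving observer: f₂ = f₁ · (v + v_e)/v = 631 × 357.06/349 ≈ 645 Hz.
Equivalently f₂ = f₀ · (v + v_e)/(v − v_e).

645 Hz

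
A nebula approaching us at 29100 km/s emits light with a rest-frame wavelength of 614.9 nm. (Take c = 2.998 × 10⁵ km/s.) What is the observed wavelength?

β = v/c = 29100/299800 = 0.0971.
Relativistic Doppler for wavelength: λ' = λ₀ · √((1 − β)/(1 + β)).
λ' = 614.9 × √(0.9029/1.0971) = 614.9 × 0.90722 ≈ 557.8 nm.

557.8 nm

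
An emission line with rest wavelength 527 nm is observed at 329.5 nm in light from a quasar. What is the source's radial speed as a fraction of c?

0.438c

λ'/λ₀ = 0.6252 < 1 (blueshift), so the source is approaching.
λ'/λ₀ = √((1 − β)/(1 + β)) for an approaching source ⇒ β = (1 − r²)/(1 + r²) with r = λ'/λ₀.
β = (1 − 0.3909)/(1 + 0.3909) ≈ 0.438.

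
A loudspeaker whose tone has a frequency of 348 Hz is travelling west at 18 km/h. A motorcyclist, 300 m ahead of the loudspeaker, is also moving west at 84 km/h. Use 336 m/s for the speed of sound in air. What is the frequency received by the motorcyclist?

18 km/h = 5 m/s; 84 km/h = 23.33 m/s.
The motorcyclist is ahead, so the loudspeaker is moving toward it while the motorcyclist is moving away from the loudspeaker.
With source approaching and observer receding, f' = f · (v − v_o)/(v − v_s).
f' = 348 × (336 − 23.33)/(336 − 5) = 348 × 312.67/331 ≈ 329 Hz.

329 Hz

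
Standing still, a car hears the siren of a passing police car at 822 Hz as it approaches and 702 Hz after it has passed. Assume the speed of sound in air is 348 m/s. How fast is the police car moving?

27 m/s

f₁/f₂ = (v + v_s)/(v − v_s), so v_s = v · (f₁ − f₂)/(f₁ + f₂).
v_s = 348 × (822 − 702)/(822 + 702) = 348 × 120/1524 ≈ 27 m/s.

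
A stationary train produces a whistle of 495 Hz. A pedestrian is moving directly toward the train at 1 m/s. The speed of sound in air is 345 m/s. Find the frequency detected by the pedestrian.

496 Hz

Moving observer, stationary source: f' = f · (v + v_o)/v.
f' = 495 × (345 + 1)/345 = 495 × 346/345 ≈ 496 Hz.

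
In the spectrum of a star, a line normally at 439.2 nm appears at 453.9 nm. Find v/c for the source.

λ'/λ₀ = 1.0335 > 1 (redshift), so the source is receding.
λ'/λ₀ = √((1 + β)/(1 − β)) for a receding source ⇒ β = (r² − 1)/(r² + 1) with r = λ'/λ₀.
β = (1.0681 − 1)/(1.0681 + 1) ≈ 0.033.

0.033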